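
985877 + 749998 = 1735875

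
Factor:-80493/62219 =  -3^1*7^1*3833^1 * 62219^ (-1 ) 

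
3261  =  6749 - 3488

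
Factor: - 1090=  - 2^1*5^1*109^1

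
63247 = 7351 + 55896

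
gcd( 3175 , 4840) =5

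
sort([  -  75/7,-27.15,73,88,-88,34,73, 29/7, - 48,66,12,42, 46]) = [ - 88, - 48,  -  27.15, - 75/7,29/7,12,34,  42,46, 66,73,73,88]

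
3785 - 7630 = - 3845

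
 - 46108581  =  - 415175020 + 369066439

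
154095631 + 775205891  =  929301522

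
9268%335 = 223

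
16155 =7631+8524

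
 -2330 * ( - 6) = 13980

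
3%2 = 1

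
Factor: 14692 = 2^2*3673^1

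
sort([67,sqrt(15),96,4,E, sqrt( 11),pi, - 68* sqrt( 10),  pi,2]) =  [- 68*sqrt( 10),2,  E,pi,pi,sqrt(11) , sqrt( 15), 4,67,96]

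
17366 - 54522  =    -  37156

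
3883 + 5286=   9169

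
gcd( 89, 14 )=1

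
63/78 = 21/26 = 0.81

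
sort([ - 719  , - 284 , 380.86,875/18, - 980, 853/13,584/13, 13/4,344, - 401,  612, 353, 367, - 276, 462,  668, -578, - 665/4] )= [ - 980,  -  719, - 578, - 401, - 284, - 276, - 665/4, 13/4 , 584/13,875/18 , 853/13, 344, 353,367,380.86 , 462, 612,  668 ]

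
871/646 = 1 + 225/646 = 1.35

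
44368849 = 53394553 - 9025704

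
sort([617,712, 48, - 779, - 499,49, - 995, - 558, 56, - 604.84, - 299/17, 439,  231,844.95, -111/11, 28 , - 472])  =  [ - 995, - 779, - 604.84, -558,  -  499, - 472, - 299/17, - 111/11,28, 48, 49, 56,  231, 439,617, 712 , 844.95 ]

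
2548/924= 2 + 25/33 = 2.76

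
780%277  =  226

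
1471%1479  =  1471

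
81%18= 9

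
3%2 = 1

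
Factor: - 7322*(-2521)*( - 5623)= - 2^1*7^1*523^1*2521^1* 5623^1=-103793618726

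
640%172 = 124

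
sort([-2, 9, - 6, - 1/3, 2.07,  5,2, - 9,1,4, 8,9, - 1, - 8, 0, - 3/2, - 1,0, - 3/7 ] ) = [ - 9, - 8, - 6, - 2, - 3/2,-1, - 1, - 3/7, - 1/3,  0, 0, 1,2, 2.07,4, 5,8, 9,  9]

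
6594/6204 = 1099/1034 = 1.06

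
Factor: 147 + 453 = 600 = 2^3*3^1*5^2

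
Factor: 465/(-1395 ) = -3^( - 1 )=- 1/3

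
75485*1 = 75485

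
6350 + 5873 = 12223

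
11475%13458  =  11475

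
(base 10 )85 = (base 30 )2p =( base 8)125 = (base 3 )10011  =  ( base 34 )2h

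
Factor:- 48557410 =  - 2^1*5^1 *11^1 * 73^1*6047^1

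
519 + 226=745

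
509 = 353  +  156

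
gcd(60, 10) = 10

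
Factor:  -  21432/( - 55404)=2^1 * 3^( - 5)*47^1 = 94/243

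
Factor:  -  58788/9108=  - 11^(-1) * 71^1 = - 71/11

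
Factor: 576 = 2^6*3^2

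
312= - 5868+6180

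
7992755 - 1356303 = 6636452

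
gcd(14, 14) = 14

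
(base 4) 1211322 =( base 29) 7LQ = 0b1100101111010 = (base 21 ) egc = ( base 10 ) 6522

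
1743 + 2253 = 3996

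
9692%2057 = 1464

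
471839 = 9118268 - 8646429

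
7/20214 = 7/20214  =  0.00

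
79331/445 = 79331/445 = 178.27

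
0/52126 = 0= 0.00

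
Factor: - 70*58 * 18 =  - 73080  =  - 2^3* 3^2*5^1*7^1*29^1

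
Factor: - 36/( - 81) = 2^2* 3^ ( - 2 ) = 4/9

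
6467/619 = 6467/619 = 10.45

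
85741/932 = 85741/932 = 92.00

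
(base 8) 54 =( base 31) 1d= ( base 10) 44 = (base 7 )62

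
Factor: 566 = 2^1*283^1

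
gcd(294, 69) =3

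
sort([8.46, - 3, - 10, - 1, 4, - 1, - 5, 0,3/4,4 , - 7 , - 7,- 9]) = [ - 10 , - 9 , - 7, - 7,- 5, - 3, - 1, - 1,0,3/4, 4,4 , 8.46] 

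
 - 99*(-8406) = 832194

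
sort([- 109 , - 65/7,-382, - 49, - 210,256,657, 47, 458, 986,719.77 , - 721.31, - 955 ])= [ - 955, - 721.31, - 382 , - 210, - 109,  -  49,-65/7,47, 256, 458 , 657, 719.77, 986 ]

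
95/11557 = 95/11557 = 0.01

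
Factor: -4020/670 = -6= -2^1*3^1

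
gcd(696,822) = 6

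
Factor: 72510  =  2^1*3^1*5^1*2417^1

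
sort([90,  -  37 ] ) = [- 37,90] 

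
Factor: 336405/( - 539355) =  - 547^1*877^( - 1 )=- 547/877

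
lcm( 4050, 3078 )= 76950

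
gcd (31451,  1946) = 7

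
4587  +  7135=11722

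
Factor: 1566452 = 2^2 *391613^1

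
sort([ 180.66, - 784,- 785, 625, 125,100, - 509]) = [ - 785,  -  784, - 509, 100, 125, 180.66, 625] 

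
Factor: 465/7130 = 3/46 = 2^ ( - 1)* 3^1*23^( - 1 ) 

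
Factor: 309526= 2^1* 7^1 * 22109^1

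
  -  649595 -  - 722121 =72526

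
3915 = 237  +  3678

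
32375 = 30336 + 2039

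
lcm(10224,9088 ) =81792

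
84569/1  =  84569 = 84569.00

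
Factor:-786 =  - 2^1*3^1*131^1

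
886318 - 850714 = 35604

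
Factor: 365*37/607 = 13505/607 = 5^1*37^1*73^1*607^( - 1)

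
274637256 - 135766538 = 138870718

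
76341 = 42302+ 34039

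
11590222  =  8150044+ 3440178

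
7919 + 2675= 10594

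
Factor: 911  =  911^1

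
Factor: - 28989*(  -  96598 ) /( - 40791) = - 2^1*3^1 * 3221^1 * 13597^( - 1)*48299^1 =-  933426474/13597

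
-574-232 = -806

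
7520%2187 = 959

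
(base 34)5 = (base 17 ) 5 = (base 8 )5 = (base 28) 5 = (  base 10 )5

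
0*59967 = 0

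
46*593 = 27278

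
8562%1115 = 757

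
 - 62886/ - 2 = 31443 + 0/1 = 31443.00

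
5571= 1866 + 3705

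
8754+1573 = 10327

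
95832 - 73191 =22641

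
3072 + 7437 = 10509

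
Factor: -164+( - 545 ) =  -709  =  -  709^1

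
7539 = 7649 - 110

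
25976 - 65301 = -39325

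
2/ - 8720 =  -1 + 4359/4360 = - 0.00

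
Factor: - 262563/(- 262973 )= 3^1*7^1*17^ (-1 )*31^( - 1)*499^ ( - 1 )* 12503^1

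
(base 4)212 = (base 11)35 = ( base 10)38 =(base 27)1b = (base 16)26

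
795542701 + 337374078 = 1132916779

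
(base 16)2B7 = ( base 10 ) 695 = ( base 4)22313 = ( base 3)221202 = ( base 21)1C2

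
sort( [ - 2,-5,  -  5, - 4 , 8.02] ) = [ - 5, - 5,-4, - 2,8.02] 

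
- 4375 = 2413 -6788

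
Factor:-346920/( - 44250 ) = 196/25  =  2^2 * 5^( - 2 )*7^2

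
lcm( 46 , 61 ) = 2806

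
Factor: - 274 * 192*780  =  - 41034240 = - 2^9*3^2*5^1*13^1*137^1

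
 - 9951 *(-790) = 7861290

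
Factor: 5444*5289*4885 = 140655348660 = 2^2*3^1*5^1*41^1 * 43^1*977^1*1361^1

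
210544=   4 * 52636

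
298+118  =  416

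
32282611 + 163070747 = 195353358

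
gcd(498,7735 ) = 1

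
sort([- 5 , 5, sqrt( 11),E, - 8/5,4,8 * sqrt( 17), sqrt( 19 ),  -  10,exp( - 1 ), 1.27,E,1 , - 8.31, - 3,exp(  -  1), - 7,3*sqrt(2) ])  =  [ - 10, - 8.31 , - 7, - 5, - 3 , - 8/5,exp( - 1),exp( - 1),  1, 1.27,E,E,sqrt(11) , 4,3*sqrt( 2 ), sqrt( 19), 5, 8*sqrt( 17 )]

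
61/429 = 61/429 = 0.14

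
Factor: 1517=37^1 * 41^1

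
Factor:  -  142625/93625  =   - 107^( - 1 )*163^1 = - 163/107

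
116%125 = 116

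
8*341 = 2728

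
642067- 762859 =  - 120792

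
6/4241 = 6/4241 = 0.00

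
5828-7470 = -1642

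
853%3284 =853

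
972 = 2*486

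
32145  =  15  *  2143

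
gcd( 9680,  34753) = 1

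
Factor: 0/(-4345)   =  0^1 = 0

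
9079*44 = 399476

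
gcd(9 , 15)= 3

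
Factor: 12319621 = 61^1*201961^1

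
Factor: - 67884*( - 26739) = 1815150276  =  2^2*3^3 * 2971^1*5657^1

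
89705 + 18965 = 108670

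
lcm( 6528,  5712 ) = 45696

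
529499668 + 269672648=799172316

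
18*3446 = 62028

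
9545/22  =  433 + 19/22 =433.86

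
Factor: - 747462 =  - 2^1 * 3^1*124577^1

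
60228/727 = 82  +  614/727=82.84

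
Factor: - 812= - 2^2 * 7^1*29^1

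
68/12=17/3= 5.67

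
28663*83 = 2379029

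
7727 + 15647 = 23374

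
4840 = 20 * 242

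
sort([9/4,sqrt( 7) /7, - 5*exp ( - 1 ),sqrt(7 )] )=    [-5*exp( - 1),sqrt ( 7) /7,9/4, sqrt(7 ) ] 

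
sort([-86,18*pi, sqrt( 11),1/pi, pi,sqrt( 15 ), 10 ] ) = [ -86,1/pi,pi,sqrt( 11 ) , sqrt( 15 ),10,  18*pi] 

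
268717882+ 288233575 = 556951457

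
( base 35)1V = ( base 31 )24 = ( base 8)102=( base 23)2k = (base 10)66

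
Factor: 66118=2^1*13^1 *2543^1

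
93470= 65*1438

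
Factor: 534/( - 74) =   -  3^1*37^( - 1 )*89^1 = - 267/37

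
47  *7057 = 331679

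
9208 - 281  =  8927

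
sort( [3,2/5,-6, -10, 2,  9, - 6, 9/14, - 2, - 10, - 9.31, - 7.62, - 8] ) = [ - 10,-10, - 9.31, - 8, - 7.62, - 6, - 6, - 2, 2/5,9/14,  2, 3, 9]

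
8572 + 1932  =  10504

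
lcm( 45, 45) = 45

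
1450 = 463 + 987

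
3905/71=55= 55.00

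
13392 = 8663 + 4729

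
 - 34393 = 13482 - 47875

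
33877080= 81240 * 417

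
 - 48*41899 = - 2011152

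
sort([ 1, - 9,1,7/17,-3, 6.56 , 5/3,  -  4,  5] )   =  [ - 9, - 4,-3  ,  7/17, 1,1,5/3,5, 6.56 ]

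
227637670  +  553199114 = 780836784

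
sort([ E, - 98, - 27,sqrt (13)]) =[-98, - 27,E,sqrt( 13)] 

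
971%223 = 79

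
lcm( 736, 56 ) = 5152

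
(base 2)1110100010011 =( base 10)7443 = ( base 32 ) 78j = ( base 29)8oj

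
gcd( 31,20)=1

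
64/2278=32/1139 = 0.03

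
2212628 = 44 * 50287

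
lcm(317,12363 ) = 12363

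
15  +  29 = 44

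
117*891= 104247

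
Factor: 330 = 2^1*3^1*5^1*11^1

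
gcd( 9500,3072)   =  4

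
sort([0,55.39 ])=[0,55.39 ] 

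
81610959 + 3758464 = 85369423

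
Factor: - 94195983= -3^1 * 7^2*41^1 * 15629^1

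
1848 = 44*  42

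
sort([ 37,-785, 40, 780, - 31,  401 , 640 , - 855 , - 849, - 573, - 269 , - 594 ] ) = [ - 855, - 849, - 785 , - 594, - 573, - 269, - 31 , 37, 40, 401,640 , 780 ] 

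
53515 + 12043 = 65558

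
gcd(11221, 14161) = 49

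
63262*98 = 6199676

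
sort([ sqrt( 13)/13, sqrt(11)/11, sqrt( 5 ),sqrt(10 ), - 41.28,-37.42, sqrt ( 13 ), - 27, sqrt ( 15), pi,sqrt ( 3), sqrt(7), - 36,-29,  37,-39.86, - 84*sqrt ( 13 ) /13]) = [-41.28, - 39.86 ,  -  37.42, - 36,-29,-27, - 84 * sqrt(13) /13, sqrt(13)/13, sqrt( 11 ) /11, sqrt(3), sqrt(5), sqrt ( 7 ), pi,sqrt(10 ), sqrt( 13),sqrt( 15),37]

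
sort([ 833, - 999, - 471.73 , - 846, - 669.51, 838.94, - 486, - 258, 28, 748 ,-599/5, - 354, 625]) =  [ - 999, - 846, - 669.51, - 486, - 471.73, - 354, - 258, - 599/5,28,625, 748, 833, 838.94] 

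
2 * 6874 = 13748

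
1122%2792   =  1122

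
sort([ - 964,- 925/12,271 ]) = [ - 964, - 925/12,271] 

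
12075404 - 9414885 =2660519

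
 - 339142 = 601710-940852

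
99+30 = 129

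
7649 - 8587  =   - 938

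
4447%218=87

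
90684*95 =8614980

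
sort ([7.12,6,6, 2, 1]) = [ 1, 2,6, 6, 7.12]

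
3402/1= 3402 = 3402.00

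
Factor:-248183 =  - 13^1*17^1*1123^1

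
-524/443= - 2 + 362/443 = - 1.18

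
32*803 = 25696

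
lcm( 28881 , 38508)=115524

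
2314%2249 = 65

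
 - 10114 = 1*( - 10114) 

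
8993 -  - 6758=15751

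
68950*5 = 344750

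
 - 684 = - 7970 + 7286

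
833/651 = 119/93 = 1.28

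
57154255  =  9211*6205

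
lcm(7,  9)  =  63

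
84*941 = 79044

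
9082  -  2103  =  6979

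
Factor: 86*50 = 4300 = 2^2*5^2*43^1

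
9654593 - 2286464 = 7368129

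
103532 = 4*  25883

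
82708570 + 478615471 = 561324041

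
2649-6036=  - 3387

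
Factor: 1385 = 5^1*277^1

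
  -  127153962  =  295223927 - 422377889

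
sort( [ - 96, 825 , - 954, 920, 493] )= [ - 954, - 96, 493,825, 920]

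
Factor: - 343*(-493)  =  7^3 * 17^1*29^1= 169099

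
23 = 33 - 10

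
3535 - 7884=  - 4349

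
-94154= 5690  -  99844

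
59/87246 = 59/87246 = 0.00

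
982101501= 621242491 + 360859010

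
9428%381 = 284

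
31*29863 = 925753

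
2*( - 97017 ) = -194034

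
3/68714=3/68714 = 0.00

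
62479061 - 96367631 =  - 33888570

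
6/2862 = 1/477 = 0.00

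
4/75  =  4/75 = 0.05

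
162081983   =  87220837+74861146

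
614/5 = 614/5 = 122.80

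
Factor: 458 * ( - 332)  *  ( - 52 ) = 7906912  =  2^5*13^1*83^1*229^1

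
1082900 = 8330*130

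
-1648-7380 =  - 9028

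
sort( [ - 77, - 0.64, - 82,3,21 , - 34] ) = [ - 82, - 77, - 34,-0.64,  3, 21]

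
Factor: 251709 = 3^1*83903^1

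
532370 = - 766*( - 695)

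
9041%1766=211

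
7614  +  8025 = 15639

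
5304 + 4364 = 9668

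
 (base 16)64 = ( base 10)100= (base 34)2w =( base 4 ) 1210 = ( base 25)40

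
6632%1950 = 782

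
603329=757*797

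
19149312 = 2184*8768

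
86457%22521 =18894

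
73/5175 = 73/5175 = 0.01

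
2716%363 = 175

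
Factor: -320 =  - 2^6*5^1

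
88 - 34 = 54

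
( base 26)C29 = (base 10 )8173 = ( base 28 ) ABP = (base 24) e4d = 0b1111111101101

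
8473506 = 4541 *1866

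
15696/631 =15696/631 = 24.87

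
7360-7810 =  - 450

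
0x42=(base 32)22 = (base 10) 66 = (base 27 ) 2C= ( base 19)39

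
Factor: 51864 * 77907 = 4040568648 = 2^3*3^2*2161^1*25969^1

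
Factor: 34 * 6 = 204=2^2 * 3^1 * 17^1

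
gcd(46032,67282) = 2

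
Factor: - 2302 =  - 2^1 * 1151^1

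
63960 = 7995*8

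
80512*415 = 33412480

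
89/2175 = 89/2175 = 0.04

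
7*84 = 588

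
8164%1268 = 556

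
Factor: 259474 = 2^1 * 129737^1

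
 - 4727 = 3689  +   - 8416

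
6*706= 4236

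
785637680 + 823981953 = 1609619633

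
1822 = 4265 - 2443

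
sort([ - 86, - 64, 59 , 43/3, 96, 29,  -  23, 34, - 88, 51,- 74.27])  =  [ - 88 , - 86, - 74.27, - 64, - 23, 43/3, 29, 34,51,59, 96] 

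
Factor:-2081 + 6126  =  5^1*809^1 = 4045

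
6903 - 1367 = 5536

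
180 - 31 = 149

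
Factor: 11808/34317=32/93 = 2^5*3^(-1)*31^(  -  1 )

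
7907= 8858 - 951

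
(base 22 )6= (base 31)6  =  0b110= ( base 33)6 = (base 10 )6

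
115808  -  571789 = - 455981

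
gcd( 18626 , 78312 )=2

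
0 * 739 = 0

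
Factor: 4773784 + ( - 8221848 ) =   -  2^8*13469^1 = - 3448064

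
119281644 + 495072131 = 614353775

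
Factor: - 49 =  - 7^2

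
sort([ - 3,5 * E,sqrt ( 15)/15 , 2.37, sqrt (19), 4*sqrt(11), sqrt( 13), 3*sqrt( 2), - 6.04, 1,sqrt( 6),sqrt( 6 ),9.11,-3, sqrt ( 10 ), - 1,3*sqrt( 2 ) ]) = [ - 6.04,  -  3,-3,  -  1,sqrt(15 )/15,1,2.37, sqrt(6 ),sqrt ( 6),sqrt( 10),sqrt( 13 ),3*sqrt(2),3*sqrt(2),  sqrt(19) , 9.11, 4 * sqrt(11 ),  5 * E] 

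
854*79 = 67466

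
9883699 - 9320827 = 562872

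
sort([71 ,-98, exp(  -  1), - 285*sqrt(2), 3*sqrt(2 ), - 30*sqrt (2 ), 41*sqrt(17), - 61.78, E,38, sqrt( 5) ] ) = [-285*sqrt (2), - 98, - 61.78, - 30*sqrt( 2), exp( - 1), sqrt( 5) , E,3*sqrt( 2),38,  71, 41 * sqrt( 17)]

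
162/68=2 + 13/34 = 2.38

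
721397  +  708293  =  1429690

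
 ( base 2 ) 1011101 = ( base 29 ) 36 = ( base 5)333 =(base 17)58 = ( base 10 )93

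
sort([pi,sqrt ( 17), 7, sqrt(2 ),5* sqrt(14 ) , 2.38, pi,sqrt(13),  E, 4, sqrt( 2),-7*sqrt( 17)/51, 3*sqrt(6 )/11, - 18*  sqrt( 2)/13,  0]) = [ - 18 * sqrt( 2 )/13, - 7 * sqrt ( 17)/51 , 0,3 * sqrt(6 )/11,sqrt( 2), sqrt( 2),  2.38, E, pi, pi, sqrt(13),4, sqrt( 17 ), 7,5 * sqrt( 14) ]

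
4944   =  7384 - 2440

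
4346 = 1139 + 3207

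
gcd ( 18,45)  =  9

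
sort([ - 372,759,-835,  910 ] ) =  [ - 835, - 372,759, 910] 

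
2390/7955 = 478/1591 = 0.30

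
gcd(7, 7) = 7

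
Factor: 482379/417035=3^1*5^(-1 )*23^1 *6991^1*83407^( - 1)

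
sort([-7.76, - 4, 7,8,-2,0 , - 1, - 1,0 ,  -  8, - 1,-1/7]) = [ - 8,-7.76, - 4, -2, - 1,-1,- 1  ,-1/7,0,0,7,8 ]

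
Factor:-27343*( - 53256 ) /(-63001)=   -2^3*3^1*7^1*37^1*251^(-2 )*317^1*739^1  =  - 1456178808/63001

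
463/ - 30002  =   - 463/30002= - 0.02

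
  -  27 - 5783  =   - 5810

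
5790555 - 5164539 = 626016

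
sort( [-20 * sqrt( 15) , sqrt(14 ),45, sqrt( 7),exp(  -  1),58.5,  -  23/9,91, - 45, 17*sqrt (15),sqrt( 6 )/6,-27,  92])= [ - 20*sqrt( 15), - 45, - 27,-23/9,exp(- 1),sqrt( 6 ) /6, sqrt( 7),sqrt( 14),45, 58.5, 17*sqrt(15),91,92 ] 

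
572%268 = 36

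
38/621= 38/621=0.06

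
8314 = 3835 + 4479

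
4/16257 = 4/16257 = 0.00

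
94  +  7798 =7892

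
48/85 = 48/85 = 0.56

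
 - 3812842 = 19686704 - 23499546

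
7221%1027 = 32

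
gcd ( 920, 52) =4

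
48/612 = 4/51 =0.08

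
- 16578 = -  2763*6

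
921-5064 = -4143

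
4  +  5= 9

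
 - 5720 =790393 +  - 796113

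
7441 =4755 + 2686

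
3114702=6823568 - 3708866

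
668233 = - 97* (-6889)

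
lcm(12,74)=444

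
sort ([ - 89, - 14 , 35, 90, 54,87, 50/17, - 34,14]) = [ - 89, - 34, - 14 , 50/17, 14, 35 , 54 , 87, 90 ]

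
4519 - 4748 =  - 229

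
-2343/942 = - 781/314 = -2.49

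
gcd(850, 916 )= 2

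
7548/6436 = 1887/1609 =1.17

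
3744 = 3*1248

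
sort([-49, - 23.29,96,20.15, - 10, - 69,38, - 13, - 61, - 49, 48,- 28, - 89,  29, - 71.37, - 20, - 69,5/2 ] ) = [ - 89,-71.37, - 69, - 69,-61,  -  49, - 49, - 28,  -  23.29, - 20, - 13,-10 , 5/2,  20.15,  29,  38, 48,  96 ]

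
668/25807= 668/25807  =  0.03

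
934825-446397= 488428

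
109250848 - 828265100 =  - 719014252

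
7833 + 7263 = 15096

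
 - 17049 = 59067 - 76116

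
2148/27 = 716/9 = 79.56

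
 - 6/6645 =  - 2/2215 = - 0.00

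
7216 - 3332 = 3884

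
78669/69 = 26223/23 =1140.13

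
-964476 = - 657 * 1468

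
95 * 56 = 5320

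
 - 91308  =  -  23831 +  - 67477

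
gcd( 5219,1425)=1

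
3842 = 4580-738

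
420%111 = 87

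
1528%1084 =444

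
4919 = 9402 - 4483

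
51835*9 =466515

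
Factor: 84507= 3^1 *17^1*1657^1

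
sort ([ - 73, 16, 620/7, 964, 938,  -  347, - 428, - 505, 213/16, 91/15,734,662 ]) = [ - 505, - 428 ,-347, - 73,  91/15,213/16, 16, 620/7, 662, 734,938, 964 ] 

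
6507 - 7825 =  - 1318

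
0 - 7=-7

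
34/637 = 34/637 = 0.05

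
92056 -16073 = 75983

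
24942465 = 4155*6003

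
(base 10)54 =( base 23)28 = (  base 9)60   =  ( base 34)1k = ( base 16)36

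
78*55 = 4290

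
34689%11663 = 11363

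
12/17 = 12/17 = 0.71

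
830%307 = 216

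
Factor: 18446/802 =23=23^1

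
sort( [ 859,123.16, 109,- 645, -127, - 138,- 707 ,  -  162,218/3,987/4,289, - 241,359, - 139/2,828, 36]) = [ - 707, - 645, - 241, - 162, - 138,-127, - 139/2,36,218/3, 109 , 123.16, 987/4 , 289, 359, 828 , 859 ]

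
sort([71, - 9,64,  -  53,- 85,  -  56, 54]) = [ - 85,-56,- 53,-9,54,64, 71]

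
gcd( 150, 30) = 30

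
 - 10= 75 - 85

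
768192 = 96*8002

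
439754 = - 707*( - 622 )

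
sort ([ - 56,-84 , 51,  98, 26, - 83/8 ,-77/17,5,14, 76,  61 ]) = [ -84 , - 56, - 83/8 , -77/17, 5,14, 26,51,61,  76,98] 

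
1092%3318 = 1092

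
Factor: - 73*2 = - 2^1 * 73^1 = - 146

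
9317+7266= 16583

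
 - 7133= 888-8021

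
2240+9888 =12128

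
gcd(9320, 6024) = 8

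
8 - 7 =1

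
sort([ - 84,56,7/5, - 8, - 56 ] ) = [ - 84, - 56, - 8,7/5, 56]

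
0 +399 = 399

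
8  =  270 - 262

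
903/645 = 1 + 2/5 = 1.40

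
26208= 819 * 32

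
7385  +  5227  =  12612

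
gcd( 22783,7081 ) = 1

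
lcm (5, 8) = 40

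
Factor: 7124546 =2^1*11^1*13^1*29^1 *859^1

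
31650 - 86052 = - 54402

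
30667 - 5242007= - 5211340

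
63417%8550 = 3567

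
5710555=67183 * 85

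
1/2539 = 1/2539  =  0.00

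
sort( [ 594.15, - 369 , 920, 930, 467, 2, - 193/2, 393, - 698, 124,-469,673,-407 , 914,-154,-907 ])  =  [ - 907, - 698, - 469 , - 407, - 369, - 154, - 193/2, 2,124, 393,467,594.15, 673, 914,  920, 930] 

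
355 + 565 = 920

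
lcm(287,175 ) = 7175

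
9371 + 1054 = 10425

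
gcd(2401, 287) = 7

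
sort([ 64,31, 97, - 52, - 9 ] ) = [ - 52, - 9, 31, 64,97]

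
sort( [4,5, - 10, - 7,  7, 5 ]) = [ - 10, - 7,4,5,5,7]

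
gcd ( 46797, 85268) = 1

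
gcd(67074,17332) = 14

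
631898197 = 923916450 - 292018253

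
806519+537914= 1344433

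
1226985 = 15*81799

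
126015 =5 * 25203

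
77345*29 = 2243005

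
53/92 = 53/92 = 0.58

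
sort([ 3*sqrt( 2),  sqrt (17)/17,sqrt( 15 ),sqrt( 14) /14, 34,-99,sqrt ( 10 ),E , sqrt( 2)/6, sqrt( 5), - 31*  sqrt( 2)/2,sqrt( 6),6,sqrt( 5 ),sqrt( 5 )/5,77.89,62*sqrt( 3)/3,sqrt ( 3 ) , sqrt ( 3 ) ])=[ - 99, - 31*sqrt( 2 ) /2,sqrt( 2 )/6,sqrt( 17)/17,sqrt(14 )/14, sqrt( 5) /5,sqrt( 3 ), sqrt ( 3 ), sqrt(5),sqrt(5 ), sqrt( 6),E , sqrt( 10),sqrt( 15 ),3*sqrt( 2),6,34,62*sqrt( 3 )/3,77.89 ] 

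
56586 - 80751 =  - 24165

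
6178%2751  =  676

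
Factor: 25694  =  2^1 *29^1*443^1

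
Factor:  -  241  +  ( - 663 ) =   -  904  =  - 2^3*113^1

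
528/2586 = 88/431 = 0.20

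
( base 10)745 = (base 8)1351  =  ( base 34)lv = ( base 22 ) 1BJ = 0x2e9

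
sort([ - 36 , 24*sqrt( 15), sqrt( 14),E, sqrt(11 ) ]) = [ - 36, E,sqrt( 11 ), sqrt( 14), 24*sqrt(15 )]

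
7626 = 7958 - 332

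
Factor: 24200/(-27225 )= - 2^3*3^( - 2) = - 8/9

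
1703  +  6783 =8486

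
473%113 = 21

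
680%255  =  170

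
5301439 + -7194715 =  - 1893276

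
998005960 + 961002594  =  1959008554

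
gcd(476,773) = 1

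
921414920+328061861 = 1249476781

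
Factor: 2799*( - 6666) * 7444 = -2^3*3^3*11^1 * 101^1*311^1*1861^1=- 138891149496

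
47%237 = 47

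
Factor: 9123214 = 2^1*4561607^1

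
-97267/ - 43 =2262+1/43 = 2262.02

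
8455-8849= - 394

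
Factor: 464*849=393936 = 2^4*3^1*29^1*283^1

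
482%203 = 76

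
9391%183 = 58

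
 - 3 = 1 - 4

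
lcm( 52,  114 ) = 2964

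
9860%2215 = 1000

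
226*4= 904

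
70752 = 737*96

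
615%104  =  95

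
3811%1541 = 729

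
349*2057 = 717893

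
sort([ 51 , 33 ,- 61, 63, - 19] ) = [- 61, - 19,33,51,  63] 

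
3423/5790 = 1141/1930=   0.59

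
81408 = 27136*3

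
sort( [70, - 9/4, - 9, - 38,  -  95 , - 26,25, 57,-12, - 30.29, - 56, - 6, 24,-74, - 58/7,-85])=[ - 95, - 85, - 74, - 56, - 38, - 30.29, - 26,- 12, - 9, - 58/7, -6, - 9/4,  24,25, 57,  70 ]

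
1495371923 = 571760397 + 923611526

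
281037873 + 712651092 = 993688965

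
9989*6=59934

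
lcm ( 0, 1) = 0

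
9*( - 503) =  - 4527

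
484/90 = 242/45 = 5.38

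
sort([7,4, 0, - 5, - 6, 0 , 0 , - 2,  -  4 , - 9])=[ - 9, - 6, - 5, - 4, - 2,0,0, 0,4,7]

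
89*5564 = 495196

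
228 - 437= - 209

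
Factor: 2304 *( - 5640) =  - 12994560=-2^11*3^3*5^1*47^1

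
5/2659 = 5/2659 = 0.00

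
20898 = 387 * 54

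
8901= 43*207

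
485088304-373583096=111505208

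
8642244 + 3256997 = 11899241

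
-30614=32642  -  63256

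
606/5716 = 303/2858 = 0.11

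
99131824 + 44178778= 143310602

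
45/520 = 9/104 = 0.09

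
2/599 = 2/599 = 0.00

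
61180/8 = 15295/2 = 7647.50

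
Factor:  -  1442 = -2^1*7^1*103^1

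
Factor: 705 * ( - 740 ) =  - 521700 = - 2^2*3^1*5^2*37^1*47^1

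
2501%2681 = 2501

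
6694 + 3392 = 10086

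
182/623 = 26/89 = 0.29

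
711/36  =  19 + 3/4 = 19.75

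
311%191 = 120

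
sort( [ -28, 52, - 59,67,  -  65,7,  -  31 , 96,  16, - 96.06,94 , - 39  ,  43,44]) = [-96.06, - 65, - 59, - 39, - 31, - 28 , 7, 16, 43, 44,52,67,94,96 ] 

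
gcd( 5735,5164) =1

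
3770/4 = 942 + 1/2 = 942.50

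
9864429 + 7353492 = 17217921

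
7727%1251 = 221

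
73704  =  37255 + 36449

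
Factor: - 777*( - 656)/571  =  2^4*3^1*7^1*37^1 * 41^1*571^( - 1 )= 509712/571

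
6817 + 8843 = 15660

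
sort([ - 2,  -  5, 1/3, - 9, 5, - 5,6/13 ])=[-9, - 5, - 5, - 2 , 1/3, 6/13 , 5]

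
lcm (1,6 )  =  6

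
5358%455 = 353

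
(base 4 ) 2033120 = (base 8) 21730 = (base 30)A5Q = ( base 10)9176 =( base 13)423B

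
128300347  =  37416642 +90883705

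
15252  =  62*246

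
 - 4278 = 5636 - 9914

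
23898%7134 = 2496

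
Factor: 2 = 2^1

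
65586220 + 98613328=164199548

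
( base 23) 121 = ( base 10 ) 576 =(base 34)gw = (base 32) i0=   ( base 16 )240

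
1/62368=1/62368=   0.00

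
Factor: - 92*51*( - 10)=46920 =2^3*3^1*5^1*17^1*23^1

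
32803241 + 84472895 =117276136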